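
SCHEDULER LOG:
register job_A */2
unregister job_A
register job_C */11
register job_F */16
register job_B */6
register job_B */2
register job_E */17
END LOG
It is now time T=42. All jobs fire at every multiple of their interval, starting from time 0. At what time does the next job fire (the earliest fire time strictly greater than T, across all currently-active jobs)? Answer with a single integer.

Answer: 44

Derivation:
Op 1: register job_A */2 -> active={job_A:*/2}
Op 2: unregister job_A -> active={}
Op 3: register job_C */11 -> active={job_C:*/11}
Op 4: register job_F */16 -> active={job_C:*/11, job_F:*/16}
Op 5: register job_B */6 -> active={job_B:*/6, job_C:*/11, job_F:*/16}
Op 6: register job_B */2 -> active={job_B:*/2, job_C:*/11, job_F:*/16}
Op 7: register job_E */17 -> active={job_B:*/2, job_C:*/11, job_E:*/17, job_F:*/16}
  job_B: interval 2, next fire after T=42 is 44
  job_C: interval 11, next fire after T=42 is 44
  job_E: interval 17, next fire after T=42 is 51
  job_F: interval 16, next fire after T=42 is 48
Earliest fire time = 44 (job job_B)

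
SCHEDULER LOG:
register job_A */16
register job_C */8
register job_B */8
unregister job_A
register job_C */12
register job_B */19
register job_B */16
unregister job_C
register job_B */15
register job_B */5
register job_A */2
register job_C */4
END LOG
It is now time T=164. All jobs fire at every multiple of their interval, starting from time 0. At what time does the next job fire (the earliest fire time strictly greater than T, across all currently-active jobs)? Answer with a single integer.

Answer: 165

Derivation:
Op 1: register job_A */16 -> active={job_A:*/16}
Op 2: register job_C */8 -> active={job_A:*/16, job_C:*/8}
Op 3: register job_B */8 -> active={job_A:*/16, job_B:*/8, job_C:*/8}
Op 4: unregister job_A -> active={job_B:*/8, job_C:*/8}
Op 5: register job_C */12 -> active={job_B:*/8, job_C:*/12}
Op 6: register job_B */19 -> active={job_B:*/19, job_C:*/12}
Op 7: register job_B */16 -> active={job_B:*/16, job_C:*/12}
Op 8: unregister job_C -> active={job_B:*/16}
Op 9: register job_B */15 -> active={job_B:*/15}
Op 10: register job_B */5 -> active={job_B:*/5}
Op 11: register job_A */2 -> active={job_A:*/2, job_B:*/5}
Op 12: register job_C */4 -> active={job_A:*/2, job_B:*/5, job_C:*/4}
  job_A: interval 2, next fire after T=164 is 166
  job_B: interval 5, next fire after T=164 is 165
  job_C: interval 4, next fire after T=164 is 168
Earliest fire time = 165 (job job_B)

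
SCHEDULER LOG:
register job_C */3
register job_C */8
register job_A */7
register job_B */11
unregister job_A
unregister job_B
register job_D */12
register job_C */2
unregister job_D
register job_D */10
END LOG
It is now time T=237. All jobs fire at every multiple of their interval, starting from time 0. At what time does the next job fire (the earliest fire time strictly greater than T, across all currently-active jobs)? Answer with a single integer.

Answer: 238

Derivation:
Op 1: register job_C */3 -> active={job_C:*/3}
Op 2: register job_C */8 -> active={job_C:*/8}
Op 3: register job_A */7 -> active={job_A:*/7, job_C:*/8}
Op 4: register job_B */11 -> active={job_A:*/7, job_B:*/11, job_C:*/8}
Op 5: unregister job_A -> active={job_B:*/11, job_C:*/8}
Op 6: unregister job_B -> active={job_C:*/8}
Op 7: register job_D */12 -> active={job_C:*/8, job_D:*/12}
Op 8: register job_C */2 -> active={job_C:*/2, job_D:*/12}
Op 9: unregister job_D -> active={job_C:*/2}
Op 10: register job_D */10 -> active={job_C:*/2, job_D:*/10}
  job_C: interval 2, next fire after T=237 is 238
  job_D: interval 10, next fire after T=237 is 240
Earliest fire time = 238 (job job_C)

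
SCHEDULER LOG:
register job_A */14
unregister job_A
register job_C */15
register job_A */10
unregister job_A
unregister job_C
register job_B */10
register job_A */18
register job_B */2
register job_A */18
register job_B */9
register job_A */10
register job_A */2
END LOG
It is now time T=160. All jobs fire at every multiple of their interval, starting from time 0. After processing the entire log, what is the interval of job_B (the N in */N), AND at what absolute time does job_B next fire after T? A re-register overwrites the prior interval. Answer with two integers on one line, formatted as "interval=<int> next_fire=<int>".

Op 1: register job_A */14 -> active={job_A:*/14}
Op 2: unregister job_A -> active={}
Op 3: register job_C */15 -> active={job_C:*/15}
Op 4: register job_A */10 -> active={job_A:*/10, job_C:*/15}
Op 5: unregister job_A -> active={job_C:*/15}
Op 6: unregister job_C -> active={}
Op 7: register job_B */10 -> active={job_B:*/10}
Op 8: register job_A */18 -> active={job_A:*/18, job_B:*/10}
Op 9: register job_B */2 -> active={job_A:*/18, job_B:*/2}
Op 10: register job_A */18 -> active={job_A:*/18, job_B:*/2}
Op 11: register job_B */9 -> active={job_A:*/18, job_B:*/9}
Op 12: register job_A */10 -> active={job_A:*/10, job_B:*/9}
Op 13: register job_A */2 -> active={job_A:*/2, job_B:*/9}
Final interval of job_B = 9
Next fire of job_B after T=160: (160//9+1)*9 = 162

Answer: interval=9 next_fire=162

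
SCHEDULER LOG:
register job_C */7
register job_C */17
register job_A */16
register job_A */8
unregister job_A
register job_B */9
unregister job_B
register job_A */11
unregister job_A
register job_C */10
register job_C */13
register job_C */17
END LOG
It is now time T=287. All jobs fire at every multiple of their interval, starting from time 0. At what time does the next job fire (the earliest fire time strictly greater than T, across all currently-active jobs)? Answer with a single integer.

Op 1: register job_C */7 -> active={job_C:*/7}
Op 2: register job_C */17 -> active={job_C:*/17}
Op 3: register job_A */16 -> active={job_A:*/16, job_C:*/17}
Op 4: register job_A */8 -> active={job_A:*/8, job_C:*/17}
Op 5: unregister job_A -> active={job_C:*/17}
Op 6: register job_B */9 -> active={job_B:*/9, job_C:*/17}
Op 7: unregister job_B -> active={job_C:*/17}
Op 8: register job_A */11 -> active={job_A:*/11, job_C:*/17}
Op 9: unregister job_A -> active={job_C:*/17}
Op 10: register job_C */10 -> active={job_C:*/10}
Op 11: register job_C */13 -> active={job_C:*/13}
Op 12: register job_C */17 -> active={job_C:*/17}
  job_C: interval 17, next fire after T=287 is 289
Earliest fire time = 289 (job job_C)

Answer: 289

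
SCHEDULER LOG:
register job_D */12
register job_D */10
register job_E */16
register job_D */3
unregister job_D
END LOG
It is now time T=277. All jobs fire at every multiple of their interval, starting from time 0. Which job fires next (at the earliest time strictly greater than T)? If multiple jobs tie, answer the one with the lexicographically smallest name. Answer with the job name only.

Answer: job_E

Derivation:
Op 1: register job_D */12 -> active={job_D:*/12}
Op 2: register job_D */10 -> active={job_D:*/10}
Op 3: register job_E */16 -> active={job_D:*/10, job_E:*/16}
Op 4: register job_D */3 -> active={job_D:*/3, job_E:*/16}
Op 5: unregister job_D -> active={job_E:*/16}
  job_E: interval 16, next fire after T=277 is 288
Earliest = 288, winner (lex tiebreak) = job_E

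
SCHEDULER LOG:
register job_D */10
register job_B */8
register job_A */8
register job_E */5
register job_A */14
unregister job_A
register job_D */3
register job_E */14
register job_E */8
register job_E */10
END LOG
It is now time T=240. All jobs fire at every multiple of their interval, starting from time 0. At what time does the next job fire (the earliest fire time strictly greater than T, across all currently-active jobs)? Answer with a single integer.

Op 1: register job_D */10 -> active={job_D:*/10}
Op 2: register job_B */8 -> active={job_B:*/8, job_D:*/10}
Op 3: register job_A */8 -> active={job_A:*/8, job_B:*/8, job_D:*/10}
Op 4: register job_E */5 -> active={job_A:*/8, job_B:*/8, job_D:*/10, job_E:*/5}
Op 5: register job_A */14 -> active={job_A:*/14, job_B:*/8, job_D:*/10, job_E:*/5}
Op 6: unregister job_A -> active={job_B:*/8, job_D:*/10, job_E:*/5}
Op 7: register job_D */3 -> active={job_B:*/8, job_D:*/3, job_E:*/5}
Op 8: register job_E */14 -> active={job_B:*/8, job_D:*/3, job_E:*/14}
Op 9: register job_E */8 -> active={job_B:*/8, job_D:*/3, job_E:*/8}
Op 10: register job_E */10 -> active={job_B:*/8, job_D:*/3, job_E:*/10}
  job_B: interval 8, next fire after T=240 is 248
  job_D: interval 3, next fire after T=240 is 243
  job_E: interval 10, next fire after T=240 is 250
Earliest fire time = 243 (job job_D)

Answer: 243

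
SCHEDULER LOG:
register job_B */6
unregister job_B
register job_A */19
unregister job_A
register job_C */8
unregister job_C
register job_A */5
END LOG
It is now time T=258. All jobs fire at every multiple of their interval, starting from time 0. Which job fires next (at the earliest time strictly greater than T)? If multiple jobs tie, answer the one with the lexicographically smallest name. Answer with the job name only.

Op 1: register job_B */6 -> active={job_B:*/6}
Op 2: unregister job_B -> active={}
Op 3: register job_A */19 -> active={job_A:*/19}
Op 4: unregister job_A -> active={}
Op 5: register job_C */8 -> active={job_C:*/8}
Op 6: unregister job_C -> active={}
Op 7: register job_A */5 -> active={job_A:*/5}
  job_A: interval 5, next fire after T=258 is 260
Earliest = 260, winner (lex tiebreak) = job_A

Answer: job_A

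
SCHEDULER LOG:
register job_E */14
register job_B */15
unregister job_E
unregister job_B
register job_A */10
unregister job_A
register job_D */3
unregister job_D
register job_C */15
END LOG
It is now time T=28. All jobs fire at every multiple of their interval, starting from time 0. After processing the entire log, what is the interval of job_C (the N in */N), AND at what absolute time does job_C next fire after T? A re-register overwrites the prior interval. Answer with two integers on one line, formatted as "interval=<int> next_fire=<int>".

Op 1: register job_E */14 -> active={job_E:*/14}
Op 2: register job_B */15 -> active={job_B:*/15, job_E:*/14}
Op 3: unregister job_E -> active={job_B:*/15}
Op 4: unregister job_B -> active={}
Op 5: register job_A */10 -> active={job_A:*/10}
Op 6: unregister job_A -> active={}
Op 7: register job_D */3 -> active={job_D:*/3}
Op 8: unregister job_D -> active={}
Op 9: register job_C */15 -> active={job_C:*/15}
Final interval of job_C = 15
Next fire of job_C after T=28: (28//15+1)*15 = 30

Answer: interval=15 next_fire=30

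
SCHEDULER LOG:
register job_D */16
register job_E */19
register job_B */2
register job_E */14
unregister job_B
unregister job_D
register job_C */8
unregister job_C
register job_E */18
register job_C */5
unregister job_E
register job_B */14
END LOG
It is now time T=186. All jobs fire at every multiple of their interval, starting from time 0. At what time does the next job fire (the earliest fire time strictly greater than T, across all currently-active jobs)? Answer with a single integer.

Answer: 190

Derivation:
Op 1: register job_D */16 -> active={job_D:*/16}
Op 2: register job_E */19 -> active={job_D:*/16, job_E:*/19}
Op 3: register job_B */2 -> active={job_B:*/2, job_D:*/16, job_E:*/19}
Op 4: register job_E */14 -> active={job_B:*/2, job_D:*/16, job_E:*/14}
Op 5: unregister job_B -> active={job_D:*/16, job_E:*/14}
Op 6: unregister job_D -> active={job_E:*/14}
Op 7: register job_C */8 -> active={job_C:*/8, job_E:*/14}
Op 8: unregister job_C -> active={job_E:*/14}
Op 9: register job_E */18 -> active={job_E:*/18}
Op 10: register job_C */5 -> active={job_C:*/5, job_E:*/18}
Op 11: unregister job_E -> active={job_C:*/5}
Op 12: register job_B */14 -> active={job_B:*/14, job_C:*/5}
  job_B: interval 14, next fire after T=186 is 196
  job_C: interval 5, next fire after T=186 is 190
Earliest fire time = 190 (job job_C)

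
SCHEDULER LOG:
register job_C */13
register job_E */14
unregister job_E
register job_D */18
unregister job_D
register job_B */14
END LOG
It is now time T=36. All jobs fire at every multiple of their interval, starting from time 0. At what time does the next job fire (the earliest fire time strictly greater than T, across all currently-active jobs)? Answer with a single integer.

Op 1: register job_C */13 -> active={job_C:*/13}
Op 2: register job_E */14 -> active={job_C:*/13, job_E:*/14}
Op 3: unregister job_E -> active={job_C:*/13}
Op 4: register job_D */18 -> active={job_C:*/13, job_D:*/18}
Op 5: unregister job_D -> active={job_C:*/13}
Op 6: register job_B */14 -> active={job_B:*/14, job_C:*/13}
  job_B: interval 14, next fire after T=36 is 42
  job_C: interval 13, next fire after T=36 is 39
Earliest fire time = 39 (job job_C)

Answer: 39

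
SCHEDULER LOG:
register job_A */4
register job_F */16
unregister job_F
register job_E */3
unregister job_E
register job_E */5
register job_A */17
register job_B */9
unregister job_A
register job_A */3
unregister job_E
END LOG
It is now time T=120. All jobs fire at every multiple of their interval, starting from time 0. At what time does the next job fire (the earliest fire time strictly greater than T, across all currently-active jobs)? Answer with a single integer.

Op 1: register job_A */4 -> active={job_A:*/4}
Op 2: register job_F */16 -> active={job_A:*/4, job_F:*/16}
Op 3: unregister job_F -> active={job_A:*/4}
Op 4: register job_E */3 -> active={job_A:*/4, job_E:*/3}
Op 5: unregister job_E -> active={job_A:*/4}
Op 6: register job_E */5 -> active={job_A:*/4, job_E:*/5}
Op 7: register job_A */17 -> active={job_A:*/17, job_E:*/5}
Op 8: register job_B */9 -> active={job_A:*/17, job_B:*/9, job_E:*/5}
Op 9: unregister job_A -> active={job_B:*/9, job_E:*/5}
Op 10: register job_A */3 -> active={job_A:*/3, job_B:*/9, job_E:*/5}
Op 11: unregister job_E -> active={job_A:*/3, job_B:*/9}
  job_A: interval 3, next fire after T=120 is 123
  job_B: interval 9, next fire after T=120 is 126
Earliest fire time = 123 (job job_A)

Answer: 123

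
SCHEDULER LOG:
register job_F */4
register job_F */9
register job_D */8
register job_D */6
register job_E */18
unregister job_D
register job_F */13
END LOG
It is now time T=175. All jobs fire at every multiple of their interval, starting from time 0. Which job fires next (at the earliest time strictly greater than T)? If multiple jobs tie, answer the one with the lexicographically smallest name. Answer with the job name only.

Op 1: register job_F */4 -> active={job_F:*/4}
Op 2: register job_F */9 -> active={job_F:*/9}
Op 3: register job_D */8 -> active={job_D:*/8, job_F:*/9}
Op 4: register job_D */6 -> active={job_D:*/6, job_F:*/9}
Op 5: register job_E */18 -> active={job_D:*/6, job_E:*/18, job_F:*/9}
Op 6: unregister job_D -> active={job_E:*/18, job_F:*/9}
Op 7: register job_F */13 -> active={job_E:*/18, job_F:*/13}
  job_E: interval 18, next fire after T=175 is 180
  job_F: interval 13, next fire after T=175 is 182
Earliest = 180, winner (lex tiebreak) = job_E

Answer: job_E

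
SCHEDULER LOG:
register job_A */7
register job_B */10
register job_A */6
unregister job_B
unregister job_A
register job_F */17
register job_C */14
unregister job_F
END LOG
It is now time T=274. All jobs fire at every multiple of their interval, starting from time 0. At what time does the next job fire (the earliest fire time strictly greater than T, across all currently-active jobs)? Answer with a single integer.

Op 1: register job_A */7 -> active={job_A:*/7}
Op 2: register job_B */10 -> active={job_A:*/7, job_B:*/10}
Op 3: register job_A */6 -> active={job_A:*/6, job_B:*/10}
Op 4: unregister job_B -> active={job_A:*/6}
Op 5: unregister job_A -> active={}
Op 6: register job_F */17 -> active={job_F:*/17}
Op 7: register job_C */14 -> active={job_C:*/14, job_F:*/17}
Op 8: unregister job_F -> active={job_C:*/14}
  job_C: interval 14, next fire after T=274 is 280
Earliest fire time = 280 (job job_C)

Answer: 280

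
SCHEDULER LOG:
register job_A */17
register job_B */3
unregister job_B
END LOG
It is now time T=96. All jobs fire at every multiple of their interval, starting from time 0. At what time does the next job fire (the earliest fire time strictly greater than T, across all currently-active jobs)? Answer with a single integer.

Answer: 102

Derivation:
Op 1: register job_A */17 -> active={job_A:*/17}
Op 2: register job_B */3 -> active={job_A:*/17, job_B:*/3}
Op 3: unregister job_B -> active={job_A:*/17}
  job_A: interval 17, next fire after T=96 is 102
Earliest fire time = 102 (job job_A)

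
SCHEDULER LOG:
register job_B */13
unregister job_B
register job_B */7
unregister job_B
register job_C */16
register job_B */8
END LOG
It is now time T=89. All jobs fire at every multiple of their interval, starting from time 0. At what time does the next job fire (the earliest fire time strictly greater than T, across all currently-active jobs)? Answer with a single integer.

Op 1: register job_B */13 -> active={job_B:*/13}
Op 2: unregister job_B -> active={}
Op 3: register job_B */7 -> active={job_B:*/7}
Op 4: unregister job_B -> active={}
Op 5: register job_C */16 -> active={job_C:*/16}
Op 6: register job_B */8 -> active={job_B:*/8, job_C:*/16}
  job_B: interval 8, next fire after T=89 is 96
  job_C: interval 16, next fire after T=89 is 96
Earliest fire time = 96 (job job_B)

Answer: 96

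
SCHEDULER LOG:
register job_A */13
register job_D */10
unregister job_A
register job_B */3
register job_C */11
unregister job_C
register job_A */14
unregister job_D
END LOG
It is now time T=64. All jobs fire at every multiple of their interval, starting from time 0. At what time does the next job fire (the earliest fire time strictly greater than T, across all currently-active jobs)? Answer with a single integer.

Op 1: register job_A */13 -> active={job_A:*/13}
Op 2: register job_D */10 -> active={job_A:*/13, job_D:*/10}
Op 3: unregister job_A -> active={job_D:*/10}
Op 4: register job_B */3 -> active={job_B:*/3, job_D:*/10}
Op 5: register job_C */11 -> active={job_B:*/3, job_C:*/11, job_D:*/10}
Op 6: unregister job_C -> active={job_B:*/3, job_D:*/10}
Op 7: register job_A */14 -> active={job_A:*/14, job_B:*/3, job_D:*/10}
Op 8: unregister job_D -> active={job_A:*/14, job_B:*/3}
  job_A: interval 14, next fire after T=64 is 70
  job_B: interval 3, next fire after T=64 is 66
Earliest fire time = 66 (job job_B)

Answer: 66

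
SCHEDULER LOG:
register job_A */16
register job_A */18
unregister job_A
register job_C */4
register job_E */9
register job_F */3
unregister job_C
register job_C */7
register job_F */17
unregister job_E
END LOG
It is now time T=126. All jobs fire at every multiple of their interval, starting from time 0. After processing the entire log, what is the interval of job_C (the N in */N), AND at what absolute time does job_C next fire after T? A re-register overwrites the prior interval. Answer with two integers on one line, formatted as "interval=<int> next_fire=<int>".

Answer: interval=7 next_fire=133

Derivation:
Op 1: register job_A */16 -> active={job_A:*/16}
Op 2: register job_A */18 -> active={job_A:*/18}
Op 3: unregister job_A -> active={}
Op 4: register job_C */4 -> active={job_C:*/4}
Op 5: register job_E */9 -> active={job_C:*/4, job_E:*/9}
Op 6: register job_F */3 -> active={job_C:*/4, job_E:*/9, job_F:*/3}
Op 7: unregister job_C -> active={job_E:*/9, job_F:*/3}
Op 8: register job_C */7 -> active={job_C:*/7, job_E:*/9, job_F:*/3}
Op 9: register job_F */17 -> active={job_C:*/7, job_E:*/9, job_F:*/17}
Op 10: unregister job_E -> active={job_C:*/7, job_F:*/17}
Final interval of job_C = 7
Next fire of job_C after T=126: (126//7+1)*7 = 133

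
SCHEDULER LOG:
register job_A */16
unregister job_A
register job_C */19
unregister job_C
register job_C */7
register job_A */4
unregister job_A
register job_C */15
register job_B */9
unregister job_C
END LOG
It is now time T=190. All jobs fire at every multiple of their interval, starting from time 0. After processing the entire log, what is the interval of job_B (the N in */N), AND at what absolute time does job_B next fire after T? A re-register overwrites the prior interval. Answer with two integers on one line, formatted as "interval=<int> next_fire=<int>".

Answer: interval=9 next_fire=198

Derivation:
Op 1: register job_A */16 -> active={job_A:*/16}
Op 2: unregister job_A -> active={}
Op 3: register job_C */19 -> active={job_C:*/19}
Op 4: unregister job_C -> active={}
Op 5: register job_C */7 -> active={job_C:*/7}
Op 6: register job_A */4 -> active={job_A:*/4, job_C:*/7}
Op 7: unregister job_A -> active={job_C:*/7}
Op 8: register job_C */15 -> active={job_C:*/15}
Op 9: register job_B */9 -> active={job_B:*/9, job_C:*/15}
Op 10: unregister job_C -> active={job_B:*/9}
Final interval of job_B = 9
Next fire of job_B after T=190: (190//9+1)*9 = 198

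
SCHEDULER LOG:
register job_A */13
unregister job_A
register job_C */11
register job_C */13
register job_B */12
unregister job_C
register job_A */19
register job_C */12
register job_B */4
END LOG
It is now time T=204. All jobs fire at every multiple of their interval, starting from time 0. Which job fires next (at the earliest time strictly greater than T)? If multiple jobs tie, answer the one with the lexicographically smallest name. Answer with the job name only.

Answer: job_B

Derivation:
Op 1: register job_A */13 -> active={job_A:*/13}
Op 2: unregister job_A -> active={}
Op 3: register job_C */11 -> active={job_C:*/11}
Op 4: register job_C */13 -> active={job_C:*/13}
Op 5: register job_B */12 -> active={job_B:*/12, job_C:*/13}
Op 6: unregister job_C -> active={job_B:*/12}
Op 7: register job_A */19 -> active={job_A:*/19, job_B:*/12}
Op 8: register job_C */12 -> active={job_A:*/19, job_B:*/12, job_C:*/12}
Op 9: register job_B */4 -> active={job_A:*/19, job_B:*/4, job_C:*/12}
  job_A: interval 19, next fire after T=204 is 209
  job_B: interval 4, next fire after T=204 is 208
  job_C: interval 12, next fire after T=204 is 216
Earliest = 208, winner (lex tiebreak) = job_B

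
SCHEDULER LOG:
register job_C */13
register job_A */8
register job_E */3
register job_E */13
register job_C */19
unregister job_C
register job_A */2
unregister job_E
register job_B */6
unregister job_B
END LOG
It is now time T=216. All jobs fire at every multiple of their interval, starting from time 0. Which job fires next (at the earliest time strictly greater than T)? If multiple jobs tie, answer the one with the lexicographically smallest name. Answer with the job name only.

Op 1: register job_C */13 -> active={job_C:*/13}
Op 2: register job_A */8 -> active={job_A:*/8, job_C:*/13}
Op 3: register job_E */3 -> active={job_A:*/8, job_C:*/13, job_E:*/3}
Op 4: register job_E */13 -> active={job_A:*/8, job_C:*/13, job_E:*/13}
Op 5: register job_C */19 -> active={job_A:*/8, job_C:*/19, job_E:*/13}
Op 6: unregister job_C -> active={job_A:*/8, job_E:*/13}
Op 7: register job_A */2 -> active={job_A:*/2, job_E:*/13}
Op 8: unregister job_E -> active={job_A:*/2}
Op 9: register job_B */6 -> active={job_A:*/2, job_B:*/6}
Op 10: unregister job_B -> active={job_A:*/2}
  job_A: interval 2, next fire after T=216 is 218
Earliest = 218, winner (lex tiebreak) = job_A

Answer: job_A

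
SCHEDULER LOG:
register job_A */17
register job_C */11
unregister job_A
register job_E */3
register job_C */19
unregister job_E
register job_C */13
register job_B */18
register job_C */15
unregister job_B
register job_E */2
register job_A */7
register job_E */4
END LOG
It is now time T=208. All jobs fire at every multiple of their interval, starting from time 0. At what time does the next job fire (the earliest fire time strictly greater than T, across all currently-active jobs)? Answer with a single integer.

Op 1: register job_A */17 -> active={job_A:*/17}
Op 2: register job_C */11 -> active={job_A:*/17, job_C:*/11}
Op 3: unregister job_A -> active={job_C:*/11}
Op 4: register job_E */3 -> active={job_C:*/11, job_E:*/3}
Op 5: register job_C */19 -> active={job_C:*/19, job_E:*/3}
Op 6: unregister job_E -> active={job_C:*/19}
Op 7: register job_C */13 -> active={job_C:*/13}
Op 8: register job_B */18 -> active={job_B:*/18, job_C:*/13}
Op 9: register job_C */15 -> active={job_B:*/18, job_C:*/15}
Op 10: unregister job_B -> active={job_C:*/15}
Op 11: register job_E */2 -> active={job_C:*/15, job_E:*/2}
Op 12: register job_A */7 -> active={job_A:*/7, job_C:*/15, job_E:*/2}
Op 13: register job_E */4 -> active={job_A:*/7, job_C:*/15, job_E:*/4}
  job_A: interval 7, next fire after T=208 is 210
  job_C: interval 15, next fire after T=208 is 210
  job_E: interval 4, next fire after T=208 is 212
Earliest fire time = 210 (job job_A)

Answer: 210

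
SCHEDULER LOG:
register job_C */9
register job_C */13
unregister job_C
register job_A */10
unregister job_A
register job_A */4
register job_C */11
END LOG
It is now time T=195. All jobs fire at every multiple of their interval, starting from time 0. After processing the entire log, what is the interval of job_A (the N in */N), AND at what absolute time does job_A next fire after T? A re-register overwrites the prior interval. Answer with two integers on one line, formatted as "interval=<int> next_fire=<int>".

Answer: interval=4 next_fire=196

Derivation:
Op 1: register job_C */9 -> active={job_C:*/9}
Op 2: register job_C */13 -> active={job_C:*/13}
Op 3: unregister job_C -> active={}
Op 4: register job_A */10 -> active={job_A:*/10}
Op 5: unregister job_A -> active={}
Op 6: register job_A */4 -> active={job_A:*/4}
Op 7: register job_C */11 -> active={job_A:*/4, job_C:*/11}
Final interval of job_A = 4
Next fire of job_A after T=195: (195//4+1)*4 = 196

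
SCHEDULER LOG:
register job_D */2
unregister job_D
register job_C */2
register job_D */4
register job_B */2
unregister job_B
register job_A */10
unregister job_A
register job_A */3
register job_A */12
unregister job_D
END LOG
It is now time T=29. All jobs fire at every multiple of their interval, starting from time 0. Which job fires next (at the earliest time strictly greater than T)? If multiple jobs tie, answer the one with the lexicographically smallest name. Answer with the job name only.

Answer: job_C

Derivation:
Op 1: register job_D */2 -> active={job_D:*/2}
Op 2: unregister job_D -> active={}
Op 3: register job_C */2 -> active={job_C:*/2}
Op 4: register job_D */4 -> active={job_C:*/2, job_D:*/4}
Op 5: register job_B */2 -> active={job_B:*/2, job_C:*/2, job_D:*/4}
Op 6: unregister job_B -> active={job_C:*/2, job_D:*/4}
Op 7: register job_A */10 -> active={job_A:*/10, job_C:*/2, job_D:*/4}
Op 8: unregister job_A -> active={job_C:*/2, job_D:*/4}
Op 9: register job_A */3 -> active={job_A:*/3, job_C:*/2, job_D:*/4}
Op 10: register job_A */12 -> active={job_A:*/12, job_C:*/2, job_D:*/4}
Op 11: unregister job_D -> active={job_A:*/12, job_C:*/2}
  job_A: interval 12, next fire after T=29 is 36
  job_C: interval 2, next fire after T=29 is 30
Earliest = 30, winner (lex tiebreak) = job_C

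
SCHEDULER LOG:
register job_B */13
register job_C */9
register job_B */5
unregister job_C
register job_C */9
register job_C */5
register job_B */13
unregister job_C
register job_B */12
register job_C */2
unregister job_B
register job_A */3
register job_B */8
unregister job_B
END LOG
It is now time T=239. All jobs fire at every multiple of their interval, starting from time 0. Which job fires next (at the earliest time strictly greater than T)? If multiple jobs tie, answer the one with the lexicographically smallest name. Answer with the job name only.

Answer: job_A

Derivation:
Op 1: register job_B */13 -> active={job_B:*/13}
Op 2: register job_C */9 -> active={job_B:*/13, job_C:*/9}
Op 3: register job_B */5 -> active={job_B:*/5, job_C:*/9}
Op 4: unregister job_C -> active={job_B:*/5}
Op 5: register job_C */9 -> active={job_B:*/5, job_C:*/9}
Op 6: register job_C */5 -> active={job_B:*/5, job_C:*/5}
Op 7: register job_B */13 -> active={job_B:*/13, job_C:*/5}
Op 8: unregister job_C -> active={job_B:*/13}
Op 9: register job_B */12 -> active={job_B:*/12}
Op 10: register job_C */2 -> active={job_B:*/12, job_C:*/2}
Op 11: unregister job_B -> active={job_C:*/2}
Op 12: register job_A */3 -> active={job_A:*/3, job_C:*/2}
Op 13: register job_B */8 -> active={job_A:*/3, job_B:*/8, job_C:*/2}
Op 14: unregister job_B -> active={job_A:*/3, job_C:*/2}
  job_A: interval 3, next fire after T=239 is 240
  job_C: interval 2, next fire after T=239 is 240
Earliest = 240, winner (lex tiebreak) = job_A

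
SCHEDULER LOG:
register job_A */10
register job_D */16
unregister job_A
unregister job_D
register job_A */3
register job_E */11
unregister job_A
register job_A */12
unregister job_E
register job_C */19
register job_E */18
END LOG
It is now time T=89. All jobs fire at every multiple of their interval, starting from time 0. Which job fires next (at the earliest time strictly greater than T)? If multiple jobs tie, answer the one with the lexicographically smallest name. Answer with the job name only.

Answer: job_E

Derivation:
Op 1: register job_A */10 -> active={job_A:*/10}
Op 2: register job_D */16 -> active={job_A:*/10, job_D:*/16}
Op 3: unregister job_A -> active={job_D:*/16}
Op 4: unregister job_D -> active={}
Op 5: register job_A */3 -> active={job_A:*/3}
Op 6: register job_E */11 -> active={job_A:*/3, job_E:*/11}
Op 7: unregister job_A -> active={job_E:*/11}
Op 8: register job_A */12 -> active={job_A:*/12, job_E:*/11}
Op 9: unregister job_E -> active={job_A:*/12}
Op 10: register job_C */19 -> active={job_A:*/12, job_C:*/19}
Op 11: register job_E */18 -> active={job_A:*/12, job_C:*/19, job_E:*/18}
  job_A: interval 12, next fire after T=89 is 96
  job_C: interval 19, next fire after T=89 is 95
  job_E: interval 18, next fire after T=89 is 90
Earliest = 90, winner (lex tiebreak) = job_E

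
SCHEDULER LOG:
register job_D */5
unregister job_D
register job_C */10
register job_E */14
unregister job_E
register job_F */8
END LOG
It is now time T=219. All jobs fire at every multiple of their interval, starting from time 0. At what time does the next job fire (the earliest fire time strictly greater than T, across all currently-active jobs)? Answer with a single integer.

Op 1: register job_D */5 -> active={job_D:*/5}
Op 2: unregister job_D -> active={}
Op 3: register job_C */10 -> active={job_C:*/10}
Op 4: register job_E */14 -> active={job_C:*/10, job_E:*/14}
Op 5: unregister job_E -> active={job_C:*/10}
Op 6: register job_F */8 -> active={job_C:*/10, job_F:*/8}
  job_C: interval 10, next fire after T=219 is 220
  job_F: interval 8, next fire after T=219 is 224
Earliest fire time = 220 (job job_C)

Answer: 220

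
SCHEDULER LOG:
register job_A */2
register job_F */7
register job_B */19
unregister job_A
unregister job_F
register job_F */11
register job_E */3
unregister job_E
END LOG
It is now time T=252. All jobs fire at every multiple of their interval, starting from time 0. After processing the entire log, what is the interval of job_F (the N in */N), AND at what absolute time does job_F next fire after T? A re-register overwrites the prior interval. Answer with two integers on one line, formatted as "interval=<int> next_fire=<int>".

Op 1: register job_A */2 -> active={job_A:*/2}
Op 2: register job_F */7 -> active={job_A:*/2, job_F:*/7}
Op 3: register job_B */19 -> active={job_A:*/2, job_B:*/19, job_F:*/7}
Op 4: unregister job_A -> active={job_B:*/19, job_F:*/7}
Op 5: unregister job_F -> active={job_B:*/19}
Op 6: register job_F */11 -> active={job_B:*/19, job_F:*/11}
Op 7: register job_E */3 -> active={job_B:*/19, job_E:*/3, job_F:*/11}
Op 8: unregister job_E -> active={job_B:*/19, job_F:*/11}
Final interval of job_F = 11
Next fire of job_F after T=252: (252//11+1)*11 = 253

Answer: interval=11 next_fire=253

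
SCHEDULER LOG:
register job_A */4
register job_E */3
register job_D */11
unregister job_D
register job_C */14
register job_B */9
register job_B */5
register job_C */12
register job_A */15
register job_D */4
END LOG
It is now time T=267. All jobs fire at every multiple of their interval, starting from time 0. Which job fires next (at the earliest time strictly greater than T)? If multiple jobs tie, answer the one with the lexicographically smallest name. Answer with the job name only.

Op 1: register job_A */4 -> active={job_A:*/4}
Op 2: register job_E */3 -> active={job_A:*/4, job_E:*/3}
Op 3: register job_D */11 -> active={job_A:*/4, job_D:*/11, job_E:*/3}
Op 4: unregister job_D -> active={job_A:*/4, job_E:*/3}
Op 5: register job_C */14 -> active={job_A:*/4, job_C:*/14, job_E:*/3}
Op 6: register job_B */9 -> active={job_A:*/4, job_B:*/9, job_C:*/14, job_E:*/3}
Op 7: register job_B */5 -> active={job_A:*/4, job_B:*/5, job_C:*/14, job_E:*/3}
Op 8: register job_C */12 -> active={job_A:*/4, job_B:*/5, job_C:*/12, job_E:*/3}
Op 9: register job_A */15 -> active={job_A:*/15, job_B:*/5, job_C:*/12, job_E:*/3}
Op 10: register job_D */4 -> active={job_A:*/15, job_B:*/5, job_C:*/12, job_D:*/4, job_E:*/3}
  job_A: interval 15, next fire after T=267 is 270
  job_B: interval 5, next fire after T=267 is 270
  job_C: interval 12, next fire after T=267 is 276
  job_D: interval 4, next fire after T=267 is 268
  job_E: interval 3, next fire after T=267 is 270
Earliest = 268, winner (lex tiebreak) = job_D

Answer: job_D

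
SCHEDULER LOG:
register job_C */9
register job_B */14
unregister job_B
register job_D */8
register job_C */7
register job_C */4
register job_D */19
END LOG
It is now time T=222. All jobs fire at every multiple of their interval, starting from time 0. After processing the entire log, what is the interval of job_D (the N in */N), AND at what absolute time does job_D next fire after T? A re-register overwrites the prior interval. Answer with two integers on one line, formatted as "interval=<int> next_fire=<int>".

Answer: interval=19 next_fire=228

Derivation:
Op 1: register job_C */9 -> active={job_C:*/9}
Op 2: register job_B */14 -> active={job_B:*/14, job_C:*/9}
Op 3: unregister job_B -> active={job_C:*/9}
Op 4: register job_D */8 -> active={job_C:*/9, job_D:*/8}
Op 5: register job_C */7 -> active={job_C:*/7, job_D:*/8}
Op 6: register job_C */4 -> active={job_C:*/4, job_D:*/8}
Op 7: register job_D */19 -> active={job_C:*/4, job_D:*/19}
Final interval of job_D = 19
Next fire of job_D after T=222: (222//19+1)*19 = 228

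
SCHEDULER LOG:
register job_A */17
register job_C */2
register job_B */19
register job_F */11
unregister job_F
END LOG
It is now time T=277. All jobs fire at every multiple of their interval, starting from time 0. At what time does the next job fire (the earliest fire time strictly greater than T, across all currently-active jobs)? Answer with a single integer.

Op 1: register job_A */17 -> active={job_A:*/17}
Op 2: register job_C */2 -> active={job_A:*/17, job_C:*/2}
Op 3: register job_B */19 -> active={job_A:*/17, job_B:*/19, job_C:*/2}
Op 4: register job_F */11 -> active={job_A:*/17, job_B:*/19, job_C:*/2, job_F:*/11}
Op 5: unregister job_F -> active={job_A:*/17, job_B:*/19, job_C:*/2}
  job_A: interval 17, next fire after T=277 is 289
  job_B: interval 19, next fire after T=277 is 285
  job_C: interval 2, next fire after T=277 is 278
Earliest fire time = 278 (job job_C)

Answer: 278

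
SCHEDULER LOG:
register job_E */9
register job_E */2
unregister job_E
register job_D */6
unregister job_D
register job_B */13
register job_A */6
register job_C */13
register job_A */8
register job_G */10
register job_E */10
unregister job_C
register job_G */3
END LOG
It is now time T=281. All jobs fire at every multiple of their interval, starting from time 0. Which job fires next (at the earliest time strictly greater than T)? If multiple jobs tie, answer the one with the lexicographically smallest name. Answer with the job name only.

Op 1: register job_E */9 -> active={job_E:*/9}
Op 2: register job_E */2 -> active={job_E:*/2}
Op 3: unregister job_E -> active={}
Op 4: register job_D */6 -> active={job_D:*/6}
Op 5: unregister job_D -> active={}
Op 6: register job_B */13 -> active={job_B:*/13}
Op 7: register job_A */6 -> active={job_A:*/6, job_B:*/13}
Op 8: register job_C */13 -> active={job_A:*/6, job_B:*/13, job_C:*/13}
Op 9: register job_A */8 -> active={job_A:*/8, job_B:*/13, job_C:*/13}
Op 10: register job_G */10 -> active={job_A:*/8, job_B:*/13, job_C:*/13, job_G:*/10}
Op 11: register job_E */10 -> active={job_A:*/8, job_B:*/13, job_C:*/13, job_E:*/10, job_G:*/10}
Op 12: unregister job_C -> active={job_A:*/8, job_B:*/13, job_E:*/10, job_G:*/10}
Op 13: register job_G */3 -> active={job_A:*/8, job_B:*/13, job_E:*/10, job_G:*/3}
  job_A: interval 8, next fire after T=281 is 288
  job_B: interval 13, next fire after T=281 is 286
  job_E: interval 10, next fire after T=281 is 290
  job_G: interval 3, next fire after T=281 is 282
Earliest = 282, winner (lex tiebreak) = job_G

Answer: job_G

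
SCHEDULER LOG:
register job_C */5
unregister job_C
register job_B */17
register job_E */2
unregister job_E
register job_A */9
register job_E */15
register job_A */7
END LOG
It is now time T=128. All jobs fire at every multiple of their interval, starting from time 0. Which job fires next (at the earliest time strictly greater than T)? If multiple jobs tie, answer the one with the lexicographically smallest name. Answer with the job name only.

Answer: job_A

Derivation:
Op 1: register job_C */5 -> active={job_C:*/5}
Op 2: unregister job_C -> active={}
Op 3: register job_B */17 -> active={job_B:*/17}
Op 4: register job_E */2 -> active={job_B:*/17, job_E:*/2}
Op 5: unregister job_E -> active={job_B:*/17}
Op 6: register job_A */9 -> active={job_A:*/9, job_B:*/17}
Op 7: register job_E */15 -> active={job_A:*/9, job_B:*/17, job_E:*/15}
Op 8: register job_A */7 -> active={job_A:*/7, job_B:*/17, job_E:*/15}
  job_A: interval 7, next fire after T=128 is 133
  job_B: interval 17, next fire after T=128 is 136
  job_E: interval 15, next fire after T=128 is 135
Earliest = 133, winner (lex tiebreak) = job_A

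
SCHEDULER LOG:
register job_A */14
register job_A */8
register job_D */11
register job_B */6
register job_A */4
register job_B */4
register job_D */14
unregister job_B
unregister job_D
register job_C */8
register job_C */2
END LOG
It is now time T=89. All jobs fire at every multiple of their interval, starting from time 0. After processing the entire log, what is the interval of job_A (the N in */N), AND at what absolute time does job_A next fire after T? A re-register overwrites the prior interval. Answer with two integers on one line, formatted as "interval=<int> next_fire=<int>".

Answer: interval=4 next_fire=92

Derivation:
Op 1: register job_A */14 -> active={job_A:*/14}
Op 2: register job_A */8 -> active={job_A:*/8}
Op 3: register job_D */11 -> active={job_A:*/8, job_D:*/11}
Op 4: register job_B */6 -> active={job_A:*/8, job_B:*/6, job_D:*/11}
Op 5: register job_A */4 -> active={job_A:*/4, job_B:*/6, job_D:*/11}
Op 6: register job_B */4 -> active={job_A:*/4, job_B:*/4, job_D:*/11}
Op 7: register job_D */14 -> active={job_A:*/4, job_B:*/4, job_D:*/14}
Op 8: unregister job_B -> active={job_A:*/4, job_D:*/14}
Op 9: unregister job_D -> active={job_A:*/4}
Op 10: register job_C */8 -> active={job_A:*/4, job_C:*/8}
Op 11: register job_C */2 -> active={job_A:*/4, job_C:*/2}
Final interval of job_A = 4
Next fire of job_A after T=89: (89//4+1)*4 = 92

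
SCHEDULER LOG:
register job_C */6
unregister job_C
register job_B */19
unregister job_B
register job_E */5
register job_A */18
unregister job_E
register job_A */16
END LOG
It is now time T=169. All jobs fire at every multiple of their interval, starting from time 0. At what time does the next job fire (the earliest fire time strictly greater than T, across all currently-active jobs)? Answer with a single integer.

Op 1: register job_C */6 -> active={job_C:*/6}
Op 2: unregister job_C -> active={}
Op 3: register job_B */19 -> active={job_B:*/19}
Op 4: unregister job_B -> active={}
Op 5: register job_E */5 -> active={job_E:*/5}
Op 6: register job_A */18 -> active={job_A:*/18, job_E:*/5}
Op 7: unregister job_E -> active={job_A:*/18}
Op 8: register job_A */16 -> active={job_A:*/16}
  job_A: interval 16, next fire after T=169 is 176
Earliest fire time = 176 (job job_A)

Answer: 176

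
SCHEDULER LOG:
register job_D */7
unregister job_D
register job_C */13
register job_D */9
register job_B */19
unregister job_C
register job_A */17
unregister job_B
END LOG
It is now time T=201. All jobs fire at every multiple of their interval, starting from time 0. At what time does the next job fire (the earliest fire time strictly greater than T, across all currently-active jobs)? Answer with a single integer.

Op 1: register job_D */7 -> active={job_D:*/7}
Op 2: unregister job_D -> active={}
Op 3: register job_C */13 -> active={job_C:*/13}
Op 4: register job_D */9 -> active={job_C:*/13, job_D:*/9}
Op 5: register job_B */19 -> active={job_B:*/19, job_C:*/13, job_D:*/9}
Op 6: unregister job_C -> active={job_B:*/19, job_D:*/9}
Op 7: register job_A */17 -> active={job_A:*/17, job_B:*/19, job_D:*/9}
Op 8: unregister job_B -> active={job_A:*/17, job_D:*/9}
  job_A: interval 17, next fire after T=201 is 204
  job_D: interval 9, next fire after T=201 is 207
Earliest fire time = 204 (job job_A)

Answer: 204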